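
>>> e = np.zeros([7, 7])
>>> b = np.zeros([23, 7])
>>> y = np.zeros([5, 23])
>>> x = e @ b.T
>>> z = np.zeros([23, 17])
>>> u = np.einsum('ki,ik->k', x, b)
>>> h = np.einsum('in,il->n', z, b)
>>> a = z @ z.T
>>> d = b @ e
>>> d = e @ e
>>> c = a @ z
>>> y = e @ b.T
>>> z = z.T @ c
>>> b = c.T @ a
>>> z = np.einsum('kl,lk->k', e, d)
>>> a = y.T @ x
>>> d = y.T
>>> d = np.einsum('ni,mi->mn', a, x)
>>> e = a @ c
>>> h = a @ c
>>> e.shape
(23, 17)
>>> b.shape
(17, 23)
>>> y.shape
(7, 23)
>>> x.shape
(7, 23)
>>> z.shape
(7,)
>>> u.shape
(7,)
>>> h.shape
(23, 17)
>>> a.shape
(23, 23)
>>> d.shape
(7, 23)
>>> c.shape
(23, 17)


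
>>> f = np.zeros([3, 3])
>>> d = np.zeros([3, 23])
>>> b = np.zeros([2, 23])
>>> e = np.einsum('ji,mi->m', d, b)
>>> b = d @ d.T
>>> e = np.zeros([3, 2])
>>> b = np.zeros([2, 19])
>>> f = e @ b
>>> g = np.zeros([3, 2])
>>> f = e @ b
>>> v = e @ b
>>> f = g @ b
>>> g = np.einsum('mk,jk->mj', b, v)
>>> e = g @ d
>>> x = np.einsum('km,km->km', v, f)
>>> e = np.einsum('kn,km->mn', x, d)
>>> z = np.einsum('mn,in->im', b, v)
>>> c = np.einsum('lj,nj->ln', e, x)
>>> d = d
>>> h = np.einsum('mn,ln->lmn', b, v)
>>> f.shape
(3, 19)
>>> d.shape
(3, 23)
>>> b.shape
(2, 19)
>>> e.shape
(23, 19)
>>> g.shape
(2, 3)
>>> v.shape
(3, 19)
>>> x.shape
(3, 19)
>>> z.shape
(3, 2)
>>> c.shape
(23, 3)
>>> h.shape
(3, 2, 19)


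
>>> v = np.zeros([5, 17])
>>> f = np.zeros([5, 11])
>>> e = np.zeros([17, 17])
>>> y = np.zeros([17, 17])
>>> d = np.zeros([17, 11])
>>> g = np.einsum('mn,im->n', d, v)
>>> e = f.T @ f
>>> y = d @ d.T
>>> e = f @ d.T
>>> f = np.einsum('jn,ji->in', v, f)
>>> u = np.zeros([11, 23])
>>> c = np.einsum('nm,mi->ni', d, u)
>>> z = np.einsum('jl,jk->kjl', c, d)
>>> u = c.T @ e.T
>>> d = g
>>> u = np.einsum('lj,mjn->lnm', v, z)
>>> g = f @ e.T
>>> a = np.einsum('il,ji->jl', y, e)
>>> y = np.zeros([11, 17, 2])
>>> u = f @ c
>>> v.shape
(5, 17)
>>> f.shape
(11, 17)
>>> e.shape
(5, 17)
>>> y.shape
(11, 17, 2)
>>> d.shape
(11,)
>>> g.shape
(11, 5)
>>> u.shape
(11, 23)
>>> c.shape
(17, 23)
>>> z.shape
(11, 17, 23)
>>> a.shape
(5, 17)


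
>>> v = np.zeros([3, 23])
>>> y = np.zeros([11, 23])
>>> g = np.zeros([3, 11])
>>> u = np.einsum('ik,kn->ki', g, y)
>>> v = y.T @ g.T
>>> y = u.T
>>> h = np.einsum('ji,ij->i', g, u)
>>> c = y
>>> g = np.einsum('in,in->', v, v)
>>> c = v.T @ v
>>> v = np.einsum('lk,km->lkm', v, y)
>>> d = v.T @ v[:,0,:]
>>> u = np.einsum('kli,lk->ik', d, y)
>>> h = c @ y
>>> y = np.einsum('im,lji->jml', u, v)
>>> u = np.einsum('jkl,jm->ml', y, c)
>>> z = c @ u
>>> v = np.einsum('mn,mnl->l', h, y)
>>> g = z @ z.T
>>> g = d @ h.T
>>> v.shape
(23,)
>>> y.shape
(3, 11, 23)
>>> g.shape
(11, 3, 3)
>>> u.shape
(3, 23)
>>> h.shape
(3, 11)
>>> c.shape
(3, 3)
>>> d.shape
(11, 3, 11)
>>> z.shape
(3, 23)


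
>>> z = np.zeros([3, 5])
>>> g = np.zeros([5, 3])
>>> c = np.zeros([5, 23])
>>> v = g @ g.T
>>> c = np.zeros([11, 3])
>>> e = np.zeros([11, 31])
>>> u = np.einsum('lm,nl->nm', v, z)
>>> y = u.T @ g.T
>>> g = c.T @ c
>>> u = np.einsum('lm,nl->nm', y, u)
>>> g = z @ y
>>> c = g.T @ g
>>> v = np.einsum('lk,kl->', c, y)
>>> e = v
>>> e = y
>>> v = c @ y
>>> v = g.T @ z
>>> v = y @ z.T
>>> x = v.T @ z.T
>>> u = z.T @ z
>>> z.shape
(3, 5)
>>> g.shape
(3, 5)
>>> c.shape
(5, 5)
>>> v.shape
(5, 3)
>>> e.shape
(5, 5)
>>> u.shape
(5, 5)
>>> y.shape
(5, 5)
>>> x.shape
(3, 3)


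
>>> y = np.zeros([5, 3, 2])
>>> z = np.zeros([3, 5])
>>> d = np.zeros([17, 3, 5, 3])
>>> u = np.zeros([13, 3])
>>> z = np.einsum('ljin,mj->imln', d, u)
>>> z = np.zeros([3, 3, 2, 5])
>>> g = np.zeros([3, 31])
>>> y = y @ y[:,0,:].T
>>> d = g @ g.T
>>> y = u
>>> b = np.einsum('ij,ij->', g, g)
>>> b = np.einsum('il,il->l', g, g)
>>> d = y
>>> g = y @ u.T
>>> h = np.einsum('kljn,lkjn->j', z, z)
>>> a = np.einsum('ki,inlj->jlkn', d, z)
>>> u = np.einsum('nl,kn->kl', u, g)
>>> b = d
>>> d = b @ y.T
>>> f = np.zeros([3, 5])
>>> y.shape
(13, 3)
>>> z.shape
(3, 3, 2, 5)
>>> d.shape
(13, 13)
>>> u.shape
(13, 3)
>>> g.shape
(13, 13)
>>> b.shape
(13, 3)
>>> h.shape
(2,)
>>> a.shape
(5, 2, 13, 3)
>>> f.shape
(3, 5)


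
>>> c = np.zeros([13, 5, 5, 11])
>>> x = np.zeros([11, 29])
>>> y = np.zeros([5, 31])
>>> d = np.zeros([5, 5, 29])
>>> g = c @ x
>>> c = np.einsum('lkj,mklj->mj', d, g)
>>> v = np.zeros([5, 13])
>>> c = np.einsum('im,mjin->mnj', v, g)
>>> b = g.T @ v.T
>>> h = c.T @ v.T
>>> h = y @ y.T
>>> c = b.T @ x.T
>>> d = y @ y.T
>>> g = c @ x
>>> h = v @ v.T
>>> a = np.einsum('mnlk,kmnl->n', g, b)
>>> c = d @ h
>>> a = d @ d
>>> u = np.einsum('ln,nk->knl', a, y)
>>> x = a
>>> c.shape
(5, 5)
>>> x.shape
(5, 5)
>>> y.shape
(5, 31)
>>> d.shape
(5, 5)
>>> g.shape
(5, 5, 5, 29)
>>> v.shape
(5, 13)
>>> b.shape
(29, 5, 5, 5)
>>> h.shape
(5, 5)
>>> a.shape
(5, 5)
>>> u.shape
(31, 5, 5)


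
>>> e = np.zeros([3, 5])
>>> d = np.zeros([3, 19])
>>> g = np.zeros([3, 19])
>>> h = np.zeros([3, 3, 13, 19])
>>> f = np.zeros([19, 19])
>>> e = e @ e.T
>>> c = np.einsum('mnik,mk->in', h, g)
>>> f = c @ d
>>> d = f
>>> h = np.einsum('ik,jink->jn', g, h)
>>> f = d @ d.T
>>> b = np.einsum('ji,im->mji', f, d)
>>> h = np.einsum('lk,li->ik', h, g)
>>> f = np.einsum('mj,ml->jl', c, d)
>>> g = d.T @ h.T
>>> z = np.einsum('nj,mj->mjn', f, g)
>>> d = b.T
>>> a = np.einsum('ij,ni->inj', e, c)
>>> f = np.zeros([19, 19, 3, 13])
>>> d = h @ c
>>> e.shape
(3, 3)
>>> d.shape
(19, 3)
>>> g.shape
(19, 19)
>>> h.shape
(19, 13)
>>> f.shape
(19, 19, 3, 13)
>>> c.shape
(13, 3)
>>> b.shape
(19, 13, 13)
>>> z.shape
(19, 19, 3)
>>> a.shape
(3, 13, 3)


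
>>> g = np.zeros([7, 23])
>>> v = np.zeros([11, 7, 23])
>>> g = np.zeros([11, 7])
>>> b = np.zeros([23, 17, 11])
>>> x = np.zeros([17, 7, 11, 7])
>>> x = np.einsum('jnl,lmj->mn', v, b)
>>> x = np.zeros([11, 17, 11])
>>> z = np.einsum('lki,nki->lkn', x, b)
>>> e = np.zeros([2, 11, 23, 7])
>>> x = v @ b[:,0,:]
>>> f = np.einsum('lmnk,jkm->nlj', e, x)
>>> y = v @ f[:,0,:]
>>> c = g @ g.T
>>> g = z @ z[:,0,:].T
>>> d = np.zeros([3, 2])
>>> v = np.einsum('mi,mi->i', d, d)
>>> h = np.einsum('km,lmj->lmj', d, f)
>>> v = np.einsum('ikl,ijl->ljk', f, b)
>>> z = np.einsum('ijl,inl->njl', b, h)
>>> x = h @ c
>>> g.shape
(11, 17, 11)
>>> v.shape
(11, 17, 2)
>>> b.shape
(23, 17, 11)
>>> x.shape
(23, 2, 11)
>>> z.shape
(2, 17, 11)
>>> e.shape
(2, 11, 23, 7)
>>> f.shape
(23, 2, 11)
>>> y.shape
(11, 7, 11)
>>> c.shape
(11, 11)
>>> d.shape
(3, 2)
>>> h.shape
(23, 2, 11)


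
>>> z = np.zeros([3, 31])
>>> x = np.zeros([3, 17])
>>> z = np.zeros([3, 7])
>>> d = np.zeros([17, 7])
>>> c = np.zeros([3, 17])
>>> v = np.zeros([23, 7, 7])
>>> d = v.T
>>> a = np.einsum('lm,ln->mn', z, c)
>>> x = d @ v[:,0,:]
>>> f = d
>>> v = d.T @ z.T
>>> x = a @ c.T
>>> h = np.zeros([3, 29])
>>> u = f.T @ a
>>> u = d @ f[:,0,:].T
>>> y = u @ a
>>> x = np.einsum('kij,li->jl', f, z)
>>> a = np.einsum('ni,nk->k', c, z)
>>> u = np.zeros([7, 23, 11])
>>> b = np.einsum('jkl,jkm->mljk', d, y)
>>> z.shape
(3, 7)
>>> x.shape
(23, 3)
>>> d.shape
(7, 7, 23)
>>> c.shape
(3, 17)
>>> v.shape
(23, 7, 3)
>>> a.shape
(7,)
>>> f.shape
(7, 7, 23)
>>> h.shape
(3, 29)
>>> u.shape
(7, 23, 11)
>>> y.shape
(7, 7, 17)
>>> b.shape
(17, 23, 7, 7)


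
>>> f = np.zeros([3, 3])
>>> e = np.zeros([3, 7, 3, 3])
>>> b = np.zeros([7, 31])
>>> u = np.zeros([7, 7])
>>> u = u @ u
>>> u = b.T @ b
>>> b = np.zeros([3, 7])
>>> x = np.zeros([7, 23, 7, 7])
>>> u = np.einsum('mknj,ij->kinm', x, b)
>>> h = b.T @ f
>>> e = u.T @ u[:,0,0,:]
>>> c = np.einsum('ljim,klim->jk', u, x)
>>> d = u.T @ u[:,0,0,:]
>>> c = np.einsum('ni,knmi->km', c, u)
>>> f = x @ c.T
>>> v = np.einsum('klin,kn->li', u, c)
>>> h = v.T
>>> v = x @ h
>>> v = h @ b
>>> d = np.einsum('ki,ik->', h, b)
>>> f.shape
(7, 23, 7, 23)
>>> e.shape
(7, 7, 3, 7)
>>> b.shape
(3, 7)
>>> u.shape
(23, 3, 7, 7)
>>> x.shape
(7, 23, 7, 7)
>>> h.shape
(7, 3)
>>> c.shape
(23, 7)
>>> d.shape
()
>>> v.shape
(7, 7)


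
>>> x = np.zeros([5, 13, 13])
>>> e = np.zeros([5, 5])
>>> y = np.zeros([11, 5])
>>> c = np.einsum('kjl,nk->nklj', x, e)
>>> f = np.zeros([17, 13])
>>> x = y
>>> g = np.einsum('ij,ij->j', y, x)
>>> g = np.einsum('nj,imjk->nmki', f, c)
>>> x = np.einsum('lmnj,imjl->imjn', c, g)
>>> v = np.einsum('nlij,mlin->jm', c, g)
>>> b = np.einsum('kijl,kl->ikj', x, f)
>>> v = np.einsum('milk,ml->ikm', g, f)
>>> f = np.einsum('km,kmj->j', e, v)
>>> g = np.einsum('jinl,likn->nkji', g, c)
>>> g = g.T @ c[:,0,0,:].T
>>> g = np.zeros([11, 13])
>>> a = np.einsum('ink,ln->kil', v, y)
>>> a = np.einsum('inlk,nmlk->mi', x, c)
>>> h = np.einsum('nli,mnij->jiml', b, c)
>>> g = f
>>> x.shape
(17, 5, 13, 13)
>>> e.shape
(5, 5)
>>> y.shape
(11, 5)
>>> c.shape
(5, 5, 13, 13)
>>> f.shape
(17,)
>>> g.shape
(17,)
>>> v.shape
(5, 5, 17)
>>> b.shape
(5, 17, 13)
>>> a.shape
(5, 17)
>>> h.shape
(13, 13, 5, 17)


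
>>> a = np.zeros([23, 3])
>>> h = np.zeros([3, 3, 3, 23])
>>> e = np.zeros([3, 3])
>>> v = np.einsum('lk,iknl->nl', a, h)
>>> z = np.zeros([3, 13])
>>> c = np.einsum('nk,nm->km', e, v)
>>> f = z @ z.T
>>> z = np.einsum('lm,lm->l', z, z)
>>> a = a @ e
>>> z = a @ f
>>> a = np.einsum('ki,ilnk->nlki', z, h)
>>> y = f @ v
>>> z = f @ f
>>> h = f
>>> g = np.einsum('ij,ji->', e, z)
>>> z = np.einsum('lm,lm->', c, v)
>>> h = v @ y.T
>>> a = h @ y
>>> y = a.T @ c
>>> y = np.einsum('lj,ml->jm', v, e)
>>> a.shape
(3, 23)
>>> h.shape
(3, 3)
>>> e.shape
(3, 3)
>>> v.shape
(3, 23)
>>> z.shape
()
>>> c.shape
(3, 23)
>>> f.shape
(3, 3)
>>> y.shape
(23, 3)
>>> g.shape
()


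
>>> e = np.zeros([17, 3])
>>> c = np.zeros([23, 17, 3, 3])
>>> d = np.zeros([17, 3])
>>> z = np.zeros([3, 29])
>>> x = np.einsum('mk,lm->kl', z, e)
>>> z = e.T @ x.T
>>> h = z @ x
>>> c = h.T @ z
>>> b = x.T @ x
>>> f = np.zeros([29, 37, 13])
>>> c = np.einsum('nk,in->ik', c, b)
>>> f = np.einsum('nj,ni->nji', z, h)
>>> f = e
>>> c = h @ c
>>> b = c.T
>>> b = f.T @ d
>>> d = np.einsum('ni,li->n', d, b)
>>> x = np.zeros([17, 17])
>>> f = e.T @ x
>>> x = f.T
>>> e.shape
(17, 3)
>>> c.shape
(3, 29)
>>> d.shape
(17,)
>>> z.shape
(3, 29)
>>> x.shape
(17, 3)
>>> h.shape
(3, 17)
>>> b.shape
(3, 3)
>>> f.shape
(3, 17)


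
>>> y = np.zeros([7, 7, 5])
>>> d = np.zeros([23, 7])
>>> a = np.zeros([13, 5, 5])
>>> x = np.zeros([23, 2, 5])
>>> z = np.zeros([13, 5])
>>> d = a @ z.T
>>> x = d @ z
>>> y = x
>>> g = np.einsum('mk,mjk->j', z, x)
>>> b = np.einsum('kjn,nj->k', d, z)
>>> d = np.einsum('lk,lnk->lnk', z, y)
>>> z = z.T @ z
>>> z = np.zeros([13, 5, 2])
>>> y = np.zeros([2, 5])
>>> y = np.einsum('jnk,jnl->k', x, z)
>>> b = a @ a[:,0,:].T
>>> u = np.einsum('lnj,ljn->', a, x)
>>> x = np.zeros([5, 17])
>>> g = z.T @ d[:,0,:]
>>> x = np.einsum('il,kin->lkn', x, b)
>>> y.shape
(5,)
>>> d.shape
(13, 5, 5)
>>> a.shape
(13, 5, 5)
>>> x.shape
(17, 13, 13)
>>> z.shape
(13, 5, 2)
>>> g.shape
(2, 5, 5)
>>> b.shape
(13, 5, 13)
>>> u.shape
()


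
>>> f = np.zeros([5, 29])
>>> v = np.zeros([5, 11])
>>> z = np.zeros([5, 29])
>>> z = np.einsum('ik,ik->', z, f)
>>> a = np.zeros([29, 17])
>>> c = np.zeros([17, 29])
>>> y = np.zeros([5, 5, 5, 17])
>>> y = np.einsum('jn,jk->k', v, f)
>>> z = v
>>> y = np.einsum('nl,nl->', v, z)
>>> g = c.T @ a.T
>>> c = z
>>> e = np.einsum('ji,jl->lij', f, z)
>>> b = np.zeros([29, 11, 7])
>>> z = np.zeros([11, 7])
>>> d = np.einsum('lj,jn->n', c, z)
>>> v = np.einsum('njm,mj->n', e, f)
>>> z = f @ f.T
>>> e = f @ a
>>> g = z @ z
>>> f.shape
(5, 29)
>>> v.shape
(11,)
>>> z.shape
(5, 5)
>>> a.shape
(29, 17)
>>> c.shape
(5, 11)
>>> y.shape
()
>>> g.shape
(5, 5)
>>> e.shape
(5, 17)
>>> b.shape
(29, 11, 7)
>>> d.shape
(7,)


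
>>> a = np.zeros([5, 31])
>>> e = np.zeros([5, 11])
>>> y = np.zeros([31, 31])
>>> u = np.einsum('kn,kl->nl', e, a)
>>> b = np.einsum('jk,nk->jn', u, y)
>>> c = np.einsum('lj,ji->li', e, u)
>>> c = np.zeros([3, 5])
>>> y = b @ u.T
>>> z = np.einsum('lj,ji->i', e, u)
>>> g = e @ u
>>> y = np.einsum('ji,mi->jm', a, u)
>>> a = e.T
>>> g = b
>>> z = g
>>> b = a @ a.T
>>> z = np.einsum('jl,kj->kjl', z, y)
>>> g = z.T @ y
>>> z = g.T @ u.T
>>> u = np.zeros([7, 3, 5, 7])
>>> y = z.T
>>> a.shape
(11, 5)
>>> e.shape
(5, 11)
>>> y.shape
(11, 11, 11)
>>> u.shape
(7, 3, 5, 7)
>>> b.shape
(11, 11)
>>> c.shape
(3, 5)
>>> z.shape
(11, 11, 11)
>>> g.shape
(31, 11, 11)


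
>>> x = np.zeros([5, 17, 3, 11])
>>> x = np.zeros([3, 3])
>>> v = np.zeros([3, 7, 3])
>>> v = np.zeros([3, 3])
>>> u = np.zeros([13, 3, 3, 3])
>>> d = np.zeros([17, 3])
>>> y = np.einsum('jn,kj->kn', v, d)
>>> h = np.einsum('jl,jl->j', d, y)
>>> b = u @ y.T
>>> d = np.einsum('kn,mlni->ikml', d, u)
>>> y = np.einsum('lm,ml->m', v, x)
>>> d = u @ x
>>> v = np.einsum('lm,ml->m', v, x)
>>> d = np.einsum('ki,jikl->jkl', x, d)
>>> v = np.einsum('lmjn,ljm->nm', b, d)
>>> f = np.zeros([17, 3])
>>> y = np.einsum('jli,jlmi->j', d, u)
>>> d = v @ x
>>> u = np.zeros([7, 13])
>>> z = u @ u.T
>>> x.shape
(3, 3)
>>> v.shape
(17, 3)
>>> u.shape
(7, 13)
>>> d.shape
(17, 3)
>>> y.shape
(13,)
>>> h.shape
(17,)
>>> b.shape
(13, 3, 3, 17)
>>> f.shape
(17, 3)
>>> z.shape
(7, 7)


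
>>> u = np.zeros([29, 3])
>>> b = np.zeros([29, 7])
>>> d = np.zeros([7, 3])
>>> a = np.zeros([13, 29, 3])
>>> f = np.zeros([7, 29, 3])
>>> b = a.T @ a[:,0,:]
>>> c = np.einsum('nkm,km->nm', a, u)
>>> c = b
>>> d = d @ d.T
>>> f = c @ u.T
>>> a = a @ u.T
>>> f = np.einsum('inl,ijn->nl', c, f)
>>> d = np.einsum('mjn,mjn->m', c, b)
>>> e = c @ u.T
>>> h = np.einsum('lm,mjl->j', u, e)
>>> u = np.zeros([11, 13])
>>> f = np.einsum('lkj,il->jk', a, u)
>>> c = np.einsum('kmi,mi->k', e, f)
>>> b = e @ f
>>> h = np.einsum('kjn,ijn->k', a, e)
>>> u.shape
(11, 13)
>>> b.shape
(3, 29, 29)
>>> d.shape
(3,)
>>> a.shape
(13, 29, 29)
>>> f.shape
(29, 29)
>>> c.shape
(3,)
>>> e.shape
(3, 29, 29)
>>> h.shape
(13,)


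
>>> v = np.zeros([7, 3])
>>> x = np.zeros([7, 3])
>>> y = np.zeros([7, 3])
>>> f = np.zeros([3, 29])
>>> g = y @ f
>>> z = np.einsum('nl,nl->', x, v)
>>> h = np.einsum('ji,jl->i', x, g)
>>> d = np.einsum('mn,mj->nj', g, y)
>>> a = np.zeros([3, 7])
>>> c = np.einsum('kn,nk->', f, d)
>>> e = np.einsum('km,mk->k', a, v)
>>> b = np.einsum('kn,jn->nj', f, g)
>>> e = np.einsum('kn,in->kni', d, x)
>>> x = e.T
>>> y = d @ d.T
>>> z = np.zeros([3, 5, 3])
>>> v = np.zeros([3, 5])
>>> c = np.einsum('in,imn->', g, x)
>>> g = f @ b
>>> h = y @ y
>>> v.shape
(3, 5)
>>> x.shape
(7, 3, 29)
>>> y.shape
(29, 29)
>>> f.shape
(3, 29)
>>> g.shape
(3, 7)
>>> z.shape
(3, 5, 3)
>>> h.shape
(29, 29)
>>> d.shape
(29, 3)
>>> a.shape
(3, 7)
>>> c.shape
()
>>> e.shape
(29, 3, 7)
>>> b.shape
(29, 7)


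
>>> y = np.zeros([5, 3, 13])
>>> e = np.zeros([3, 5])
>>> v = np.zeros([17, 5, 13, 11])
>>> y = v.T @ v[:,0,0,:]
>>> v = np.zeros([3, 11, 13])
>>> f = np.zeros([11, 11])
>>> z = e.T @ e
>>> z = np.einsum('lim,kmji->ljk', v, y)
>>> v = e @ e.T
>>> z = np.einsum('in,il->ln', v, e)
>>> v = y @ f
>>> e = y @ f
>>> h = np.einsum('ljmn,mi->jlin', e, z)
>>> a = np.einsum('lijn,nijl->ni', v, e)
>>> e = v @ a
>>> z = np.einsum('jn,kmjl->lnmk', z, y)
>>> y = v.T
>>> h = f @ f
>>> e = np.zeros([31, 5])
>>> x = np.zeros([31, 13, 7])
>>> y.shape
(11, 5, 13, 11)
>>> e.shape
(31, 5)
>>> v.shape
(11, 13, 5, 11)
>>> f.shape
(11, 11)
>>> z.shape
(11, 3, 13, 11)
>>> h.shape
(11, 11)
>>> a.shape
(11, 13)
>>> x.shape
(31, 13, 7)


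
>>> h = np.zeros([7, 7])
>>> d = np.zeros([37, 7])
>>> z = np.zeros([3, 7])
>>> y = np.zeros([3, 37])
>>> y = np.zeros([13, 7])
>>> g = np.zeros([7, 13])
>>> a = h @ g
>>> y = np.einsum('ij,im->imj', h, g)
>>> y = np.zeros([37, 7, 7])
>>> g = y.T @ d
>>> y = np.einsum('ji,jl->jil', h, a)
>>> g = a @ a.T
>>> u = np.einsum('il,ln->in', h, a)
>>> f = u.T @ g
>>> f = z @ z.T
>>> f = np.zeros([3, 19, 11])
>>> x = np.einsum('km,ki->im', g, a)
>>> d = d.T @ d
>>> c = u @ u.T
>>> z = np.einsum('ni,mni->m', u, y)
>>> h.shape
(7, 7)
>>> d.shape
(7, 7)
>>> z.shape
(7,)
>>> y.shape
(7, 7, 13)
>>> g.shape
(7, 7)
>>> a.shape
(7, 13)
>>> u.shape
(7, 13)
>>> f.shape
(3, 19, 11)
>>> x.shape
(13, 7)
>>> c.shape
(7, 7)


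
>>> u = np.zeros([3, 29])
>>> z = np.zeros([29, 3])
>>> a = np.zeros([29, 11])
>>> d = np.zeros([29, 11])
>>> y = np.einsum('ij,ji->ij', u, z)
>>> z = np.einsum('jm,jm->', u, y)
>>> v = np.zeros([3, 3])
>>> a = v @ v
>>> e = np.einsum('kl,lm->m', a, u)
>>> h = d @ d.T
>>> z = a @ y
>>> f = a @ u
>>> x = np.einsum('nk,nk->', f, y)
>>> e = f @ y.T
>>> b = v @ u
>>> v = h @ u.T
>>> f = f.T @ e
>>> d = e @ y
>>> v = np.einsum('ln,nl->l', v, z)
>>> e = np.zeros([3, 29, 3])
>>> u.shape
(3, 29)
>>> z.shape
(3, 29)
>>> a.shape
(3, 3)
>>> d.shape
(3, 29)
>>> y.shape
(3, 29)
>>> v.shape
(29,)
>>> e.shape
(3, 29, 3)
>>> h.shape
(29, 29)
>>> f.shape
(29, 3)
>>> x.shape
()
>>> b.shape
(3, 29)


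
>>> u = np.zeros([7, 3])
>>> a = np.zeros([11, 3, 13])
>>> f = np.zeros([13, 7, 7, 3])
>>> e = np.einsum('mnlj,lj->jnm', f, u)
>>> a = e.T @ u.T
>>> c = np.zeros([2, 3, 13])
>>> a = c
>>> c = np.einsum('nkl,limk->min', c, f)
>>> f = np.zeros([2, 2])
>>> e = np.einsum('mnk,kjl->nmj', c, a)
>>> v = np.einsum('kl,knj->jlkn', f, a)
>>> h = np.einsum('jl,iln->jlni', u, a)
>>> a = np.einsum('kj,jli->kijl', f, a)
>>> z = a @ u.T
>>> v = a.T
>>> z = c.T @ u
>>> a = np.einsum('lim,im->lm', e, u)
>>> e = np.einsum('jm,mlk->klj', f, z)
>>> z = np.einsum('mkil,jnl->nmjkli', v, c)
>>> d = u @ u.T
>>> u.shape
(7, 3)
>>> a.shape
(7, 3)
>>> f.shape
(2, 2)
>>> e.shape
(3, 7, 2)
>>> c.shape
(7, 7, 2)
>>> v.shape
(3, 2, 13, 2)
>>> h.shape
(7, 3, 13, 2)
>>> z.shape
(7, 3, 7, 2, 2, 13)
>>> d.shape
(7, 7)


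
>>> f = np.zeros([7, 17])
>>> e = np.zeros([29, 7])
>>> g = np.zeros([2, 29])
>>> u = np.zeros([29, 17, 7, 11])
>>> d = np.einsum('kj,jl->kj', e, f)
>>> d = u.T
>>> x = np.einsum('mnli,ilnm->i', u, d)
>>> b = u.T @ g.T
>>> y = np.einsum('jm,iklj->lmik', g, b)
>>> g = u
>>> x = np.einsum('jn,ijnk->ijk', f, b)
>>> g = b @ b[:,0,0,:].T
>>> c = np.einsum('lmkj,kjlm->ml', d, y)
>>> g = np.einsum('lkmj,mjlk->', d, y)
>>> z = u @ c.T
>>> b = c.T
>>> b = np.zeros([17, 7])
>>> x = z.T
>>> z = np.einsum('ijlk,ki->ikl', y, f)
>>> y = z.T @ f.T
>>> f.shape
(7, 17)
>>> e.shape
(29, 7)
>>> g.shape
()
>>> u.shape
(29, 17, 7, 11)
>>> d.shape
(11, 7, 17, 29)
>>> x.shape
(7, 7, 17, 29)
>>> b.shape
(17, 7)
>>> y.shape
(11, 7, 7)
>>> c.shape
(7, 11)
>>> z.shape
(17, 7, 11)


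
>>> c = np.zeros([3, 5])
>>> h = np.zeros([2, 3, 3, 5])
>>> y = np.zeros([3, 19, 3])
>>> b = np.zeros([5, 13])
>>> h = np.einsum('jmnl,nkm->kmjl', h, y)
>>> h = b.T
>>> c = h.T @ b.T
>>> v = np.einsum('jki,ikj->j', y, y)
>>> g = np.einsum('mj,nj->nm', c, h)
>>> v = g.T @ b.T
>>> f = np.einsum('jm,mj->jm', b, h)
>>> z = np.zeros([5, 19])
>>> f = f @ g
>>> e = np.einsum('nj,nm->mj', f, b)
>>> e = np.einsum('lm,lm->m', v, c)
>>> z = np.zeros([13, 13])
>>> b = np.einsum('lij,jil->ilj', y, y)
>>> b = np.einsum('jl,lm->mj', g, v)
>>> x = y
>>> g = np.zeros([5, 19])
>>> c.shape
(5, 5)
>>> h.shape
(13, 5)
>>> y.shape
(3, 19, 3)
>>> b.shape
(5, 13)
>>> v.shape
(5, 5)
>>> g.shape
(5, 19)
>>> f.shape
(5, 5)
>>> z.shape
(13, 13)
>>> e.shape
(5,)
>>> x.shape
(3, 19, 3)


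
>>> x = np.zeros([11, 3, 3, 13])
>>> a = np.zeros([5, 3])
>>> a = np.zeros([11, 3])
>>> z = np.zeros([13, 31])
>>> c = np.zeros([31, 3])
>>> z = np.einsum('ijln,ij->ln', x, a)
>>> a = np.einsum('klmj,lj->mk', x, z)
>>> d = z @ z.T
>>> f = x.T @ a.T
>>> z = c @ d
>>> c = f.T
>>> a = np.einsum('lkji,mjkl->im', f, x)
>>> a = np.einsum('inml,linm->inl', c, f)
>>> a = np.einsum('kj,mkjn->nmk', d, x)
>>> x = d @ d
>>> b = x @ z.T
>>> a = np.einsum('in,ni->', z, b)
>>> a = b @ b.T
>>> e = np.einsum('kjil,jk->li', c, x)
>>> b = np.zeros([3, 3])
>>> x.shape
(3, 3)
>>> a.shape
(3, 3)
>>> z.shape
(31, 3)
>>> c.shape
(3, 3, 3, 13)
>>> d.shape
(3, 3)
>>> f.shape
(13, 3, 3, 3)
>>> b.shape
(3, 3)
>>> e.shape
(13, 3)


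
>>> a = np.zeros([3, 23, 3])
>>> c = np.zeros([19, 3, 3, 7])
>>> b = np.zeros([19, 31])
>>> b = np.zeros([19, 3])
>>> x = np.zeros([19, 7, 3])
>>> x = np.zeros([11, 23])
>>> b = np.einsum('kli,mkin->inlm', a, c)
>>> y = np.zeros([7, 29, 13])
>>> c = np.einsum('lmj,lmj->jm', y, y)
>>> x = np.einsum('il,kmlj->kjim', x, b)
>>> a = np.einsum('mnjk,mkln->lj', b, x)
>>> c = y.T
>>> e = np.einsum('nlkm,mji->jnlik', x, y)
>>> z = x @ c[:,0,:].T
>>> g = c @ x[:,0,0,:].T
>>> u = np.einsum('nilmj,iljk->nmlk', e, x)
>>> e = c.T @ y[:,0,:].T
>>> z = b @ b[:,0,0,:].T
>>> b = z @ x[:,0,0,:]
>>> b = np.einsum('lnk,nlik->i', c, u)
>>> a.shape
(11, 23)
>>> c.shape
(13, 29, 7)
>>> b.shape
(19,)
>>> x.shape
(3, 19, 11, 7)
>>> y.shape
(7, 29, 13)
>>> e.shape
(7, 29, 7)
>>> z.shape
(3, 7, 23, 3)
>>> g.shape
(13, 29, 3)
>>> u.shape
(29, 13, 19, 7)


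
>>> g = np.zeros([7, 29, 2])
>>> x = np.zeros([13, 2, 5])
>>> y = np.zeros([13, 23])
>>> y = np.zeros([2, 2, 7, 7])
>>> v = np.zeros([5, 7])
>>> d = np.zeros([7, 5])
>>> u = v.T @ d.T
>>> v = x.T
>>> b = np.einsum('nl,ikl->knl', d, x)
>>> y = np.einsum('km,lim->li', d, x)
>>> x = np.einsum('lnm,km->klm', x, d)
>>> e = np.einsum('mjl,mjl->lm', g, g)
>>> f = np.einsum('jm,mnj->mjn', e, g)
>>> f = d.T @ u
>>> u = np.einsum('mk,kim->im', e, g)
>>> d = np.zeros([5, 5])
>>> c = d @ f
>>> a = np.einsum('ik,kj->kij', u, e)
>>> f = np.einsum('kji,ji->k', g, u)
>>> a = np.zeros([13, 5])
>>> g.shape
(7, 29, 2)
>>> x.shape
(7, 13, 5)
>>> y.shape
(13, 2)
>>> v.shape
(5, 2, 13)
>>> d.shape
(5, 5)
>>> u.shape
(29, 2)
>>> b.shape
(2, 7, 5)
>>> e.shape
(2, 7)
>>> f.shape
(7,)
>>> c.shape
(5, 7)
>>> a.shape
(13, 5)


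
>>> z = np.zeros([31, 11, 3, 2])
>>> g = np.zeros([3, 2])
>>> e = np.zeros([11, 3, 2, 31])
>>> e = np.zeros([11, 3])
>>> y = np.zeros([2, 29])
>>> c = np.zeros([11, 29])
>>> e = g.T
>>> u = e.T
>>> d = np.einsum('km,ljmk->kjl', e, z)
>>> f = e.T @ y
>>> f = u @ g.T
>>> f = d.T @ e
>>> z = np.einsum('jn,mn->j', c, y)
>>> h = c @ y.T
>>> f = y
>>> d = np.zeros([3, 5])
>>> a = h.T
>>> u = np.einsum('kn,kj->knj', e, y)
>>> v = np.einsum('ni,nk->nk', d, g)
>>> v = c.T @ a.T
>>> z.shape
(11,)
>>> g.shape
(3, 2)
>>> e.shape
(2, 3)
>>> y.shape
(2, 29)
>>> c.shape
(11, 29)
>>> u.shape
(2, 3, 29)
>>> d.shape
(3, 5)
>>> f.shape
(2, 29)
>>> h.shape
(11, 2)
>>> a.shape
(2, 11)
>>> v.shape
(29, 2)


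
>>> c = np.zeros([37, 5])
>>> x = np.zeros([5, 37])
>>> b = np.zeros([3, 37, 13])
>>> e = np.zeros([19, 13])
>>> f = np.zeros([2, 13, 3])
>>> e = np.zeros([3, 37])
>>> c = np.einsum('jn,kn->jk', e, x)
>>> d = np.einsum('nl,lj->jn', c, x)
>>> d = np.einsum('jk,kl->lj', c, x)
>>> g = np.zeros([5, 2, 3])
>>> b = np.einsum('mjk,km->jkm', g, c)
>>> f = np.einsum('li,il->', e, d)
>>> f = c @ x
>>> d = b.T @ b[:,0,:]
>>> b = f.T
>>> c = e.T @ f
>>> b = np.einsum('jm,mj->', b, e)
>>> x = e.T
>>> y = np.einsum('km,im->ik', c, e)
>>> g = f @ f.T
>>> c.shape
(37, 37)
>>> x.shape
(37, 3)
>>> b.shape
()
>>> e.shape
(3, 37)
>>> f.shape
(3, 37)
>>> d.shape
(5, 3, 5)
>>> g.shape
(3, 3)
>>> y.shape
(3, 37)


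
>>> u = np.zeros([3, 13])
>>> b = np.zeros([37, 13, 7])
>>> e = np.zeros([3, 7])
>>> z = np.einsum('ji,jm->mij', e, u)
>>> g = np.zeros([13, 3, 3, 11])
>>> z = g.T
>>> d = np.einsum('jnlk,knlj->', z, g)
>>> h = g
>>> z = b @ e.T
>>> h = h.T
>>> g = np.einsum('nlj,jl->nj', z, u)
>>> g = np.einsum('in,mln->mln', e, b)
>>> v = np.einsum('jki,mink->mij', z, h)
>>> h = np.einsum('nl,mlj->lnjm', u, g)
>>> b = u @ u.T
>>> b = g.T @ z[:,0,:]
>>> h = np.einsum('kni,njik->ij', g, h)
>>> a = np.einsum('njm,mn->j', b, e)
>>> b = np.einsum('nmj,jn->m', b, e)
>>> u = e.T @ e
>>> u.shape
(7, 7)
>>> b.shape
(13,)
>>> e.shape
(3, 7)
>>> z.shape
(37, 13, 3)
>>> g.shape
(37, 13, 7)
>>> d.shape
()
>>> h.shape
(7, 3)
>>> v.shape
(11, 3, 37)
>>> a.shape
(13,)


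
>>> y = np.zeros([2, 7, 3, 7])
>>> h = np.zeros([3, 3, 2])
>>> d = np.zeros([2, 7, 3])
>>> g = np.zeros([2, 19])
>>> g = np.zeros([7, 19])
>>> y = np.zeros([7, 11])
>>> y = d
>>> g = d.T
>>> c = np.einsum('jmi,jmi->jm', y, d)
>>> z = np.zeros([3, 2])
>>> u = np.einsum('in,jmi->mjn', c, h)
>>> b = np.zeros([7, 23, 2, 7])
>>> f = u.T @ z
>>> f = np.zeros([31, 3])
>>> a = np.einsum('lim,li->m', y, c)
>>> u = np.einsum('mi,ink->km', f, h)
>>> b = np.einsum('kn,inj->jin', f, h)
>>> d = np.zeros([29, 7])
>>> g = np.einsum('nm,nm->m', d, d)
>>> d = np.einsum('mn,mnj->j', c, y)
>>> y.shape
(2, 7, 3)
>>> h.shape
(3, 3, 2)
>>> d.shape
(3,)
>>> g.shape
(7,)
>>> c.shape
(2, 7)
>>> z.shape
(3, 2)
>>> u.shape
(2, 31)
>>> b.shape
(2, 3, 3)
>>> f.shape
(31, 3)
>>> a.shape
(3,)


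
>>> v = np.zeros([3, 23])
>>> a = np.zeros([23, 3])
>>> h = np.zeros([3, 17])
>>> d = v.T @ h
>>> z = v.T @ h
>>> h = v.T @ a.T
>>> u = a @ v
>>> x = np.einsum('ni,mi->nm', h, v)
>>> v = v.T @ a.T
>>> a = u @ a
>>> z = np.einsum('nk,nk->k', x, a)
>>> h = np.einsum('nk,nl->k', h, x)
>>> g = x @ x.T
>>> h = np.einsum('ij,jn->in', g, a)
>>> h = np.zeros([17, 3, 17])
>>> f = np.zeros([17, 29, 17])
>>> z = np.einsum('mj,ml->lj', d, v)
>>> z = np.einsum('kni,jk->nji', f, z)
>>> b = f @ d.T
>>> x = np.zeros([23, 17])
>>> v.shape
(23, 23)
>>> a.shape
(23, 3)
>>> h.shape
(17, 3, 17)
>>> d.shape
(23, 17)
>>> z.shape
(29, 23, 17)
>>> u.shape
(23, 23)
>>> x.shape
(23, 17)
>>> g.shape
(23, 23)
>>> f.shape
(17, 29, 17)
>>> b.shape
(17, 29, 23)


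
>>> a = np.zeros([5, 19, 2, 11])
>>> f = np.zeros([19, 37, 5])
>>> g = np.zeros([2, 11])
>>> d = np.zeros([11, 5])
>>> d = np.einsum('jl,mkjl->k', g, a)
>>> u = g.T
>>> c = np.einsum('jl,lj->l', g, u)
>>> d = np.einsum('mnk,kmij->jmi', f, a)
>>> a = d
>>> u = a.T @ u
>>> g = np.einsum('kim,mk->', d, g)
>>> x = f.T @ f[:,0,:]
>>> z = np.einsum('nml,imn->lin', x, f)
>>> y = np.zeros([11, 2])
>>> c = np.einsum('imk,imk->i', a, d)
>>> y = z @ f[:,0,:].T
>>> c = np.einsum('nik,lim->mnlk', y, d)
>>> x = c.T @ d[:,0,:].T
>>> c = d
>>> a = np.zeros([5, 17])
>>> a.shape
(5, 17)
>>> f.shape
(19, 37, 5)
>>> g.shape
()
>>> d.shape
(11, 19, 2)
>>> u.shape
(2, 19, 2)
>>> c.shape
(11, 19, 2)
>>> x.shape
(19, 11, 5, 11)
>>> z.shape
(5, 19, 5)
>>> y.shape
(5, 19, 19)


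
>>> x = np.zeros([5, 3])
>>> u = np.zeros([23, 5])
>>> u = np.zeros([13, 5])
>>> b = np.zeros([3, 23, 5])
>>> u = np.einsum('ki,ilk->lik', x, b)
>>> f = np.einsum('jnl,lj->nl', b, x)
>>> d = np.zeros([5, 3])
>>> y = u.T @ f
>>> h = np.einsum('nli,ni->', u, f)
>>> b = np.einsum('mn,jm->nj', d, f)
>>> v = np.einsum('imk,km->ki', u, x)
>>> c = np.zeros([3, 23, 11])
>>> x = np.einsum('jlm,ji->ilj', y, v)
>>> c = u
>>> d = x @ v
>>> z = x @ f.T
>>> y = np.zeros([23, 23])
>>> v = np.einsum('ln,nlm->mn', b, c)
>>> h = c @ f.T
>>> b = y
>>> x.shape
(23, 3, 5)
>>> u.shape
(23, 3, 5)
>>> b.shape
(23, 23)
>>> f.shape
(23, 5)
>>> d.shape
(23, 3, 23)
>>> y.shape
(23, 23)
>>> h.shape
(23, 3, 23)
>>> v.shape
(5, 23)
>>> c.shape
(23, 3, 5)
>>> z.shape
(23, 3, 23)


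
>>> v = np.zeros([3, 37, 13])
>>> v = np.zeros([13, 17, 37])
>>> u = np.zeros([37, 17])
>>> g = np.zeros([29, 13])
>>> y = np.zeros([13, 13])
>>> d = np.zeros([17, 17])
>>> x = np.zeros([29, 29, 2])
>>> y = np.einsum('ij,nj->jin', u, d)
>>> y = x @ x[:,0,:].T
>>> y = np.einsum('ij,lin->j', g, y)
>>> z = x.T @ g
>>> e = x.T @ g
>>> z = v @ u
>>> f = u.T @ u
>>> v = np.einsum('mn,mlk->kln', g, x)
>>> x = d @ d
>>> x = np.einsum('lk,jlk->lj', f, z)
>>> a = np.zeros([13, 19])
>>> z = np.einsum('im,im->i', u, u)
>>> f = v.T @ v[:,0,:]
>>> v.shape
(2, 29, 13)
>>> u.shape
(37, 17)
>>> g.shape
(29, 13)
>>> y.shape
(13,)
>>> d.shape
(17, 17)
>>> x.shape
(17, 13)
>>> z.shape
(37,)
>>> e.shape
(2, 29, 13)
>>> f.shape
(13, 29, 13)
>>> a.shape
(13, 19)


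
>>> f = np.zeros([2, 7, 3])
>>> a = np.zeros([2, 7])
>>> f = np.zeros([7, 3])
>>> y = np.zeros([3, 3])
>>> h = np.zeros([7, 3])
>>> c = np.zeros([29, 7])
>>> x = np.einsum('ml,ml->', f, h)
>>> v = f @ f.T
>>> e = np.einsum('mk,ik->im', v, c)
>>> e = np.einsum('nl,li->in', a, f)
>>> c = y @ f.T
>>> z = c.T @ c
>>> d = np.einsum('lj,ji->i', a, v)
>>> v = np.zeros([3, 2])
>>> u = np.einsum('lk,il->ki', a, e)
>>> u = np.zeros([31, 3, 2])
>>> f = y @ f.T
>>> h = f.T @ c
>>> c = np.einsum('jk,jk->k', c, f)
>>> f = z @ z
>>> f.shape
(7, 7)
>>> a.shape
(2, 7)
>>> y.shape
(3, 3)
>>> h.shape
(7, 7)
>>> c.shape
(7,)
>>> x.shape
()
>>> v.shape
(3, 2)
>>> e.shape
(3, 2)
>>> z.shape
(7, 7)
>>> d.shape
(7,)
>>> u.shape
(31, 3, 2)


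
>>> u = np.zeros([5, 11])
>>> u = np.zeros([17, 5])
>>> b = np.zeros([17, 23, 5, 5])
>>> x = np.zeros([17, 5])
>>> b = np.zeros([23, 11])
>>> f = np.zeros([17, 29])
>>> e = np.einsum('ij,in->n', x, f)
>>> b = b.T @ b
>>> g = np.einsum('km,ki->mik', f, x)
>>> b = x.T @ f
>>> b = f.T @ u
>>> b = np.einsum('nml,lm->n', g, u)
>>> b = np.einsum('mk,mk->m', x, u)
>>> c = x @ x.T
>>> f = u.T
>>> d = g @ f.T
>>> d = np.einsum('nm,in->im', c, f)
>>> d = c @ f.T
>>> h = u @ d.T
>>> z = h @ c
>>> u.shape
(17, 5)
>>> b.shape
(17,)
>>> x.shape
(17, 5)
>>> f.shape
(5, 17)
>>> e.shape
(29,)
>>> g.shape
(29, 5, 17)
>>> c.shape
(17, 17)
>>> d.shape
(17, 5)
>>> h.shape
(17, 17)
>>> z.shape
(17, 17)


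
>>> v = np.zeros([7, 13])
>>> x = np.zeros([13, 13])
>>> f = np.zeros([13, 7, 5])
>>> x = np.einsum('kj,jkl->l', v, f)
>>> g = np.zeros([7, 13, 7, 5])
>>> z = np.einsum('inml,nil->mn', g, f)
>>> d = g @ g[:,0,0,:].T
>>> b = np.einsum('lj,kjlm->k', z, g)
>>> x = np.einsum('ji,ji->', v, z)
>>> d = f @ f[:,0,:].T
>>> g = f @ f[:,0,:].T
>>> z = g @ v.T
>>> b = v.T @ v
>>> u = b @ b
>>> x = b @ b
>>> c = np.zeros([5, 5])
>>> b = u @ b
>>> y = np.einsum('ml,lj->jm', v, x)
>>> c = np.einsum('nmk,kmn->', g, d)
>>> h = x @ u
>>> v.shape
(7, 13)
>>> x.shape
(13, 13)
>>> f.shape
(13, 7, 5)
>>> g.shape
(13, 7, 13)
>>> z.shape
(13, 7, 7)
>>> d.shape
(13, 7, 13)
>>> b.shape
(13, 13)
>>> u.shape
(13, 13)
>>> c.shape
()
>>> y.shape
(13, 7)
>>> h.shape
(13, 13)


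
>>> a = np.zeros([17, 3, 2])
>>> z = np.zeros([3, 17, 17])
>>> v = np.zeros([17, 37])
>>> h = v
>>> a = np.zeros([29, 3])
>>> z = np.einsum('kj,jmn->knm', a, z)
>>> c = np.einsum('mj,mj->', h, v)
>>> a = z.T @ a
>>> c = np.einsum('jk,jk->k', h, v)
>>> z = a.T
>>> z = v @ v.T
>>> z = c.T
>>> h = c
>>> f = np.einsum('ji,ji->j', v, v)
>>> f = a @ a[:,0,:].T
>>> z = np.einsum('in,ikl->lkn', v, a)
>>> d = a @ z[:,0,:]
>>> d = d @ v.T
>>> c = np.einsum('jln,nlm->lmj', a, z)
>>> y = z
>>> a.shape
(17, 17, 3)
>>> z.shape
(3, 17, 37)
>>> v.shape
(17, 37)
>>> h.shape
(37,)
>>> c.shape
(17, 37, 17)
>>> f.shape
(17, 17, 17)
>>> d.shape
(17, 17, 17)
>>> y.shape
(3, 17, 37)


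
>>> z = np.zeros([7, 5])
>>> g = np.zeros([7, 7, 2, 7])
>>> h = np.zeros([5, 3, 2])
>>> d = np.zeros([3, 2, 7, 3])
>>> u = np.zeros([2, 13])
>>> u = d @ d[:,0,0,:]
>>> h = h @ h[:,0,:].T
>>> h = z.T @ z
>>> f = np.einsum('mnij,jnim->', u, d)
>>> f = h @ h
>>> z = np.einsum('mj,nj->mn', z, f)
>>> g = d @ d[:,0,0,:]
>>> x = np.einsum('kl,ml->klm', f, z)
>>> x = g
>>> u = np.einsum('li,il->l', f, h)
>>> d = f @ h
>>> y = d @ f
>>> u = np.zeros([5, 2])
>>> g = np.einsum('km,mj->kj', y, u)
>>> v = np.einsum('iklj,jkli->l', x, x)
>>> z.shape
(7, 5)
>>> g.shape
(5, 2)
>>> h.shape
(5, 5)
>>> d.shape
(5, 5)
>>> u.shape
(5, 2)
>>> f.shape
(5, 5)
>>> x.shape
(3, 2, 7, 3)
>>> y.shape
(5, 5)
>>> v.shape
(7,)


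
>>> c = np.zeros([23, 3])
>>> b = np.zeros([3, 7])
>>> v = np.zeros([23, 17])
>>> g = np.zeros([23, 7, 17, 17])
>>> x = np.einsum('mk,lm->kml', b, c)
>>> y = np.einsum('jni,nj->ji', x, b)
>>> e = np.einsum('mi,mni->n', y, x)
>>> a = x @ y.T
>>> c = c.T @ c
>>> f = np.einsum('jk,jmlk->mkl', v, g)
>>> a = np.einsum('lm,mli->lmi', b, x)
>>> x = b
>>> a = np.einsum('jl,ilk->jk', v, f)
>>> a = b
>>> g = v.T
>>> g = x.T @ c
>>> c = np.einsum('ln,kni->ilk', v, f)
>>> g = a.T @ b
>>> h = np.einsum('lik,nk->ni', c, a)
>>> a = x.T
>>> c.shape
(17, 23, 7)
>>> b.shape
(3, 7)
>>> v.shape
(23, 17)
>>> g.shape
(7, 7)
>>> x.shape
(3, 7)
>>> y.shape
(7, 23)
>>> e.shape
(3,)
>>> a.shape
(7, 3)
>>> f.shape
(7, 17, 17)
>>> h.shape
(3, 23)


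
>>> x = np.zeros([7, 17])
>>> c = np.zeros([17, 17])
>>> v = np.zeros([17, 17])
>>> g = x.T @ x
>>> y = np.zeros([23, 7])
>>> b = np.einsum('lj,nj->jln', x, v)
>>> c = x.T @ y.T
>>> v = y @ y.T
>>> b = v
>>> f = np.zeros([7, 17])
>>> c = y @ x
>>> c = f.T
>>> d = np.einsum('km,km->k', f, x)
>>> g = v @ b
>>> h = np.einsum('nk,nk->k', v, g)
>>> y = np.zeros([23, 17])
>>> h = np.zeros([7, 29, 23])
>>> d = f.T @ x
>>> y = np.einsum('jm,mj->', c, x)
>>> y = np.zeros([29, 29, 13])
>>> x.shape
(7, 17)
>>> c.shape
(17, 7)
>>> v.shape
(23, 23)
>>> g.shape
(23, 23)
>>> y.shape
(29, 29, 13)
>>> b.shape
(23, 23)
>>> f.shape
(7, 17)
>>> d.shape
(17, 17)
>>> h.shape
(7, 29, 23)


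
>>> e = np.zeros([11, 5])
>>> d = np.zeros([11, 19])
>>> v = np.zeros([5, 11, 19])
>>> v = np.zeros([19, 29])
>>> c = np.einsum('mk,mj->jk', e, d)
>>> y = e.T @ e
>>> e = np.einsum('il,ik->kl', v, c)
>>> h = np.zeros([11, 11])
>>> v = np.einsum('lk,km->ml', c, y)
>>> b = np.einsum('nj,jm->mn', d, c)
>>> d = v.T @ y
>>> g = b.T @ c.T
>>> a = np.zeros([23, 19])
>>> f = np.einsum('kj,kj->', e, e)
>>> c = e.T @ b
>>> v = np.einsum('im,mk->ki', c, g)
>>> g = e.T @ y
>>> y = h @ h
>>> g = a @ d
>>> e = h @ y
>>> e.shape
(11, 11)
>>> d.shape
(19, 5)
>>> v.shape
(19, 29)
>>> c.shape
(29, 11)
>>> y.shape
(11, 11)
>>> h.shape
(11, 11)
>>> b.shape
(5, 11)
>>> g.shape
(23, 5)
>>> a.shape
(23, 19)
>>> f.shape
()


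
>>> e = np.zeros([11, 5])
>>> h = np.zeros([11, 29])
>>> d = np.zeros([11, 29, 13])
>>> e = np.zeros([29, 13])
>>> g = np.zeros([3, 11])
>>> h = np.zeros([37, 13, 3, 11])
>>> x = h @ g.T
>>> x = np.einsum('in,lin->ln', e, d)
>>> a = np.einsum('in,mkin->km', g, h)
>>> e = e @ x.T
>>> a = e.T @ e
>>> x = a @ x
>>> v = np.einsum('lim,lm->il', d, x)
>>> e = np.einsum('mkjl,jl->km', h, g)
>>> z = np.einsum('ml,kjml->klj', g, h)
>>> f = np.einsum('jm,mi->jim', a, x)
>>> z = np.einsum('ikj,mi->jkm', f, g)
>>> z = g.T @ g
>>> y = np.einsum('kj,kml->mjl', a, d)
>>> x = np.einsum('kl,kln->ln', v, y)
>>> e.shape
(13, 37)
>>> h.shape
(37, 13, 3, 11)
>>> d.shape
(11, 29, 13)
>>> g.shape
(3, 11)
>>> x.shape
(11, 13)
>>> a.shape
(11, 11)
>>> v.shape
(29, 11)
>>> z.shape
(11, 11)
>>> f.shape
(11, 13, 11)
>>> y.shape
(29, 11, 13)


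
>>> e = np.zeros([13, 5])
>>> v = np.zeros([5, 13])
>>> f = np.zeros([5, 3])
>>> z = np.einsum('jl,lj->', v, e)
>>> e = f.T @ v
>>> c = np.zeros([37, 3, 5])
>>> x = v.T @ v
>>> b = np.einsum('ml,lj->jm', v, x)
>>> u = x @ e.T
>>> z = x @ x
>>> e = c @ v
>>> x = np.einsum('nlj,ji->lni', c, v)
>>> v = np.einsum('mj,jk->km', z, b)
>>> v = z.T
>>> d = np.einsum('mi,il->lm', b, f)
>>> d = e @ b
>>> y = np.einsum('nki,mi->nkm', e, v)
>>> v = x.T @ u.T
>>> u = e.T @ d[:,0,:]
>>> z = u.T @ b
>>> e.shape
(37, 3, 13)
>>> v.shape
(13, 37, 13)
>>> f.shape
(5, 3)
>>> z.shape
(5, 3, 5)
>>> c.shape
(37, 3, 5)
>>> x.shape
(3, 37, 13)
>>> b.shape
(13, 5)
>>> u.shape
(13, 3, 5)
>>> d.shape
(37, 3, 5)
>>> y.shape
(37, 3, 13)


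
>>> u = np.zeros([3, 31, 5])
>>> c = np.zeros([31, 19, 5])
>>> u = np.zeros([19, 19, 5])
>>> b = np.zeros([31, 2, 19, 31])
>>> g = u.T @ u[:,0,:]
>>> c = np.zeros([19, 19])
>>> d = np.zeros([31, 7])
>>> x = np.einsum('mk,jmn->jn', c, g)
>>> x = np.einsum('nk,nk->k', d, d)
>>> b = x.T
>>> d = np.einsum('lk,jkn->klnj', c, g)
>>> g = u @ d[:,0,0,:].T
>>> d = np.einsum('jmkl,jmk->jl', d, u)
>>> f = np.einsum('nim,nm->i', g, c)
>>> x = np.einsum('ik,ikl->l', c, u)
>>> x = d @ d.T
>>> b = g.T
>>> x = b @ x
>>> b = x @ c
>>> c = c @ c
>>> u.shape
(19, 19, 5)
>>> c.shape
(19, 19)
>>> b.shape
(19, 19, 19)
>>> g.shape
(19, 19, 19)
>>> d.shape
(19, 5)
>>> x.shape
(19, 19, 19)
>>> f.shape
(19,)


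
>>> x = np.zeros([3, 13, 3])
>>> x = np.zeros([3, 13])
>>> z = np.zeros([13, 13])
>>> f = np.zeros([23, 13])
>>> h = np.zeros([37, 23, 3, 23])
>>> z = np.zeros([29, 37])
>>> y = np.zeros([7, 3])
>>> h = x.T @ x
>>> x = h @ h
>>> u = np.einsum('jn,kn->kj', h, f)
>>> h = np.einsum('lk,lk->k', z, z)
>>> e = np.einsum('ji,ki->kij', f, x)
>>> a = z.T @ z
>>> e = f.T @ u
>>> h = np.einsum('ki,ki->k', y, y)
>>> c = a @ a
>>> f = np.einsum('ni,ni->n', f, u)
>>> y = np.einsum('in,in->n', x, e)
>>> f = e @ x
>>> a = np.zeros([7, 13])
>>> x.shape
(13, 13)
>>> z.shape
(29, 37)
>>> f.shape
(13, 13)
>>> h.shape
(7,)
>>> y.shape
(13,)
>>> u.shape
(23, 13)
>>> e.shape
(13, 13)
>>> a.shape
(7, 13)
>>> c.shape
(37, 37)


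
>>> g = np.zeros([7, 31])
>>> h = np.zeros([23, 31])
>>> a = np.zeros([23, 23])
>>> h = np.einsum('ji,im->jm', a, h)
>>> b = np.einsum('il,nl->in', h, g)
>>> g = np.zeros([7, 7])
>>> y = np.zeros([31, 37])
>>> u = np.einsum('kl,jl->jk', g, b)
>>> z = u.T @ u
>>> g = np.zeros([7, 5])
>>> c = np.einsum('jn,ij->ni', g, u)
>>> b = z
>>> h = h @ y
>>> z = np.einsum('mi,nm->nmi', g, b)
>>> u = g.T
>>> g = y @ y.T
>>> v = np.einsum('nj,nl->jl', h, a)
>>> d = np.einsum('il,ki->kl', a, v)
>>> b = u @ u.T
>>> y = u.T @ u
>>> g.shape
(31, 31)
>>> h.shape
(23, 37)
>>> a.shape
(23, 23)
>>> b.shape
(5, 5)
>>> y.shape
(7, 7)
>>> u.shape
(5, 7)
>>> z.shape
(7, 7, 5)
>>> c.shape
(5, 23)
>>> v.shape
(37, 23)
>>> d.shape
(37, 23)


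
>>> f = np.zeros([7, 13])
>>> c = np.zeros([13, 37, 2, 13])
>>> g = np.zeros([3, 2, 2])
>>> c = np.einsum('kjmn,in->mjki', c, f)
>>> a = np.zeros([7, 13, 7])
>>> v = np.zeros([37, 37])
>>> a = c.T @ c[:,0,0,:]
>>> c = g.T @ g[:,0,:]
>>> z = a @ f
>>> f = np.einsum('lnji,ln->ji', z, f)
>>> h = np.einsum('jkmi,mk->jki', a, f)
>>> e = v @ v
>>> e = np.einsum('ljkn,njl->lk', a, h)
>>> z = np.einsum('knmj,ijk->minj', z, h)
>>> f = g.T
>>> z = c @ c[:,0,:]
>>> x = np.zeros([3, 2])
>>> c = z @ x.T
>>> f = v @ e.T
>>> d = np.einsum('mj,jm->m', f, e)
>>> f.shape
(37, 7)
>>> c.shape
(2, 2, 3)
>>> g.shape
(3, 2, 2)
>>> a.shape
(7, 13, 37, 7)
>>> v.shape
(37, 37)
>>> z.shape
(2, 2, 2)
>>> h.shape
(7, 13, 7)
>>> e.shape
(7, 37)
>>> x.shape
(3, 2)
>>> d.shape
(37,)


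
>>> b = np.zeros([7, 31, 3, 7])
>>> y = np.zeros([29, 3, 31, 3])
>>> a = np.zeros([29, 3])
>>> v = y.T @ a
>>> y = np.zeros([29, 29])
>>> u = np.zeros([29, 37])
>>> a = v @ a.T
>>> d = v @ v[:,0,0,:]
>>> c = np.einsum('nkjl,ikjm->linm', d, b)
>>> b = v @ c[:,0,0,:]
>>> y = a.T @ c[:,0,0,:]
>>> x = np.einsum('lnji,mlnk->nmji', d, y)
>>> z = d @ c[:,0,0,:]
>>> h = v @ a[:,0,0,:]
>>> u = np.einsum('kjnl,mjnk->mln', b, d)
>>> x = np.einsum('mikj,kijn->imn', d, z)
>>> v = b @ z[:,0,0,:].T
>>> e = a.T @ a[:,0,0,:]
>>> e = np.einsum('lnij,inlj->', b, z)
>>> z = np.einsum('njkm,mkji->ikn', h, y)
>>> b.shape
(3, 31, 3, 7)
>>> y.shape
(29, 3, 31, 7)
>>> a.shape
(3, 31, 3, 29)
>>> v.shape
(3, 31, 3, 3)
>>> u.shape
(3, 7, 3)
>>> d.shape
(3, 31, 3, 3)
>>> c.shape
(3, 7, 3, 7)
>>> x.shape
(31, 3, 7)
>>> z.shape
(7, 3, 3)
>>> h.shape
(3, 31, 3, 29)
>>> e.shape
()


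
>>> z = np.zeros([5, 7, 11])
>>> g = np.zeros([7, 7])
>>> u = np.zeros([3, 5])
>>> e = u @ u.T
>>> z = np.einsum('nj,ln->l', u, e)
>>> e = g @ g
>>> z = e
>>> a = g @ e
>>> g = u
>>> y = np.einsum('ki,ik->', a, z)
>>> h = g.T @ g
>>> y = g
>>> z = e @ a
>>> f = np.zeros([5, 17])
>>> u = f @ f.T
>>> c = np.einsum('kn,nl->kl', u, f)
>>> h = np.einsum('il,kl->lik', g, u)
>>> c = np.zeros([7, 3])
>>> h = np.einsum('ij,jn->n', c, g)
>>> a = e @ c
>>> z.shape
(7, 7)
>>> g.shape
(3, 5)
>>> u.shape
(5, 5)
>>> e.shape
(7, 7)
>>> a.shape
(7, 3)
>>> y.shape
(3, 5)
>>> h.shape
(5,)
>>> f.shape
(5, 17)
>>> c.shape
(7, 3)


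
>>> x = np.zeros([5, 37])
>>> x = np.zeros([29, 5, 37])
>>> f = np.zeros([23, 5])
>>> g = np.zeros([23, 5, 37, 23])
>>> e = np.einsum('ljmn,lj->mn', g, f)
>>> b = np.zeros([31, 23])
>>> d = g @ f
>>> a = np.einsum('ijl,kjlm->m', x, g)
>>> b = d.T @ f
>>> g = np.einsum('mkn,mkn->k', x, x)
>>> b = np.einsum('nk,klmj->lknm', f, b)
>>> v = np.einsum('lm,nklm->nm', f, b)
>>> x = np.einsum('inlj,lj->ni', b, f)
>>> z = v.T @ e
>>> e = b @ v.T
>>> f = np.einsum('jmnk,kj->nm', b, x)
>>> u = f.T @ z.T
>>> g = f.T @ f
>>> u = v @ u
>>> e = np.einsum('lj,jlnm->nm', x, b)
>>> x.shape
(5, 37)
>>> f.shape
(23, 5)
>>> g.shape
(5, 5)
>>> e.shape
(23, 5)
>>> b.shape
(37, 5, 23, 5)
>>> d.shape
(23, 5, 37, 5)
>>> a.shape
(23,)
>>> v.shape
(37, 5)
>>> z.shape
(5, 23)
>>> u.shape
(37, 5)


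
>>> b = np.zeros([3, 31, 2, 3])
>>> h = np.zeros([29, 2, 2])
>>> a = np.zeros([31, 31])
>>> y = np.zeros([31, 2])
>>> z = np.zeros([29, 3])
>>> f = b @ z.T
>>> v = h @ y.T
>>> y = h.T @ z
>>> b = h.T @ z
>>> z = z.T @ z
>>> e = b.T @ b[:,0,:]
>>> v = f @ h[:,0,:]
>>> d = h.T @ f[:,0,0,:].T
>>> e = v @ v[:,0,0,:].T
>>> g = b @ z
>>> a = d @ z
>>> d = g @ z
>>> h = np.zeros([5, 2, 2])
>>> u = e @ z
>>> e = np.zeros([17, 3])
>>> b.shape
(2, 2, 3)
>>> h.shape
(5, 2, 2)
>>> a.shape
(2, 2, 3)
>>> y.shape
(2, 2, 3)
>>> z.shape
(3, 3)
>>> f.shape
(3, 31, 2, 29)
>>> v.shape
(3, 31, 2, 2)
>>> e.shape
(17, 3)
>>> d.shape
(2, 2, 3)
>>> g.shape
(2, 2, 3)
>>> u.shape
(3, 31, 2, 3)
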